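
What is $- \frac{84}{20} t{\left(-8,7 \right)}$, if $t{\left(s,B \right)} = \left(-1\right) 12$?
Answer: $\frac{252}{5} \approx 50.4$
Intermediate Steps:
$t{\left(s,B \right)} = -12$
$- \frac{84}{20} t{\left(-8,7 \right)} = - \frac{84}{20} \left(-12\right) = \left(-84\right) \frac{1}{20} \left(-12\right) = \left(- \frac{21}{5}\right) \left(-12\right) = \frac{252}{5}$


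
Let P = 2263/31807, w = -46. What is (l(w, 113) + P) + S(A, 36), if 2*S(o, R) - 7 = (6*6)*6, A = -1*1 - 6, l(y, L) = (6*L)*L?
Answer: 4880820483/63614 ≈ 76726.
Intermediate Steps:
l(y, L) = 6*L²
A = -7 (A = -1 - 6 = -7)
P = 2263/31807 (P = 2263*(1/31807) = 2263/31807 ≈ 0.071148)
S(o, R) = 223/2 (S(o, R) = 7/2 + ((6*6)*6)/2 = 7/2 + (36*6)/2 = 7/2 + (½)*216 = 7/2 + 108 = 223/2)
(l(w, 113) + P) + S(A, 36) = (6*113² + 2263/31807) + 223/2 = (6*12769 + 2263/31807) + 223/2 = (76614 + 2263/31807) + 223/2 = 2436863761/31807 + 223/2 = 4880820483/63614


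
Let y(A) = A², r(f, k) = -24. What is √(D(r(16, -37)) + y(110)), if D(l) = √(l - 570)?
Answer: √(12100 + 3*I*√66) ≈ 110.0 + 0.111*I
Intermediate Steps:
D(l) = √(-570 + l)
√(D(r(16, -37)) + y(110)) = √(√(-570 - 24) + 110²) = √(√(-594) + 12100) = √(3*I*√66 + 12100) = √(12100 + 3*I*√66)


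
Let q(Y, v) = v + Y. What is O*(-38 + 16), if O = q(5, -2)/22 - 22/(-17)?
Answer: -535/17 ≈ -31.471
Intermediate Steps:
q(Y, v) = Y + v
O = 535/374 (O = (5 - 2)/22 - 22/(-17) = 3*(1/22) - 22*(-1/17) = 3/22 + 22/17 = 535/374 ≈ 1.4305)
O*(-38 + 16) = 535*(-38 + 16)/374 = (535/374)*(-22) = -535/17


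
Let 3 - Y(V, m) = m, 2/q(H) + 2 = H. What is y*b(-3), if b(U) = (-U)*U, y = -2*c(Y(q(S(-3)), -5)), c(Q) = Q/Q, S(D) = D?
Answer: 18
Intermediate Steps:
q(H) = 2/(-2 + H)
Y(V, m) = 3 - m
c(Q) = 1
y = -2 (y = -2*1 = -2)
b(U) = -U²
y*b(-3) = -(-2)*(-3)² = -(-2)*9 = -2*(-9) = 18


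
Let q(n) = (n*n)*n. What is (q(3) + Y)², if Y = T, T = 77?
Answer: 10816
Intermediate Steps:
q(n) = n³ (q(n) = n²*n = n³)
Y = 77
(q(3) + Y)² = (3³ + 77)² = (27 + 77)² = 104² = 10816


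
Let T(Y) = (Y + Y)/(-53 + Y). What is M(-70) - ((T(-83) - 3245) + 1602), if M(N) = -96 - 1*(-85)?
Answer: 110893/68 ≈ 1630.8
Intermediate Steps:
T(Y) = 2*Y/(-53 + Y) (T(Y) = (2*Y)/(-53 + Y) = 2*Y/(-53 + Y))
M(N) = -11 (M(N) = -96 + 85 = -11)
M(-70) - ((T(-83) - 3245) + 1602) = -11 - ((2*(-83)/(-53 - 83) - 3245) + 1602) = -11 - ((2*(-83)/(-136) - 3245) + 1602) = -11 - ((2*(-83)*(-1/136) - 3245) + 1602) = -11 - ((83/68 - 3245) + 1602) = -11 - (-220577/68 + 1602) = -11 - 1*(-111641/68) = -11 + 111641/68 = 110893/68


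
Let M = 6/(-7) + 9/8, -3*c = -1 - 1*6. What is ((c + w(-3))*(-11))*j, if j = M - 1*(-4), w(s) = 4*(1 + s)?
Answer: 44693/168 ≈ 266.03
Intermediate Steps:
c = 7/3 (c = -(-1 - 1*6)/3 = -(-1 - 6)/3 = -⅓*(-7) = 7/3 ≈ 2.3333)
M = 15/56 (M = 6*(-⅐) + 9*(⅛) = -6/7 + 9/8 = 15/56 ≈ 0.26786)
w(s) = 4 + 4*s
j = 239/56 (j = 15/56 - 1*(-4) = 15/56 + 4 = 239/56 ≈ 4.2679)
((c + w(-3))*(-11))*j = ((7/3 + (4 + 4*(-3)))*(-11))*(239/56) = ((7/3 + (4 - 12))*(-11))*(239/56) = ((7/3 - 8)*(-11))*(239/56) = -17/3*(-11)*(239/56) = (187/3)*(239/56) = 44693/168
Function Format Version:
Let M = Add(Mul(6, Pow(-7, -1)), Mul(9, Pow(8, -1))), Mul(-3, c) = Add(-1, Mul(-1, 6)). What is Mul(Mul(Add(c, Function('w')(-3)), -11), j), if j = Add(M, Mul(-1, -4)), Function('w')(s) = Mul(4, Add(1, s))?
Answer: Rational(44693, 168) ≈ 266.03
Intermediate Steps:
c = Rational(7, 3) (c = Mul(Rational(-1, 3), Add(-1, Mul(-1, 6))) = Mul(Rational(-1, 3), Add(-1, -6)) = Mul(Rational(-1, 3), -7) = Rational(7, 3) ≈ 2.3333)
M = Rational(15, 56) (M = Add(Mul(6, Rational(-1, 7)), Mul(9, Rational(1, 8))) = Add(Rational(-6, 7), Rational(9, 8)) = Rational(15, 56) ≈ 0.26786)
Function('w')(s) = Add(4, Mul(4, s))
j = Rational(239, 56) (j = Add(Rational(15, 56), Mul(-1, -4)) = Add(Rational(15, 56), 4) = Rational(239, 56) ≈ 4.2679)
Mul(Mul(Add(c, Function('w')(-3)), -11), j) = Mul(Mul(Add(Rational(7, 3), Add(4, Mul(4, -3))), -11), Rational(239, 56)) = Mul(Mul(Add(Rational(7, 3), Add(4, -12)), -11), Rational(239, 56)) = Mul(Mul(Add(Rational(7, 3), -8), -11), Rational(239, 56)) = Mul(Mul(Rational(-17, 3), -11), Rational(239, 56)) = Mul(Rational(187, 3), Rational(239, 56)) = Rational(44693, 168)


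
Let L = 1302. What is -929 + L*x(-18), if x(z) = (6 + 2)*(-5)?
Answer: -53009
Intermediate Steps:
x(z) = -40 (x(z) = 8*(-5) = -40)
-929 + L*x(-18) = -929 + 1302*(-40) = -929 - 52080 = -53009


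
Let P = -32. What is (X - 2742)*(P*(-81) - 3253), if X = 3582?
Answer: -555240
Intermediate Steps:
(X - 2742)*(P*(-81) - 3253) = (3582 - 2742)*(-32*(-81) - 3253) = 840*(2592 - 3253) = 840*(-661) = -555240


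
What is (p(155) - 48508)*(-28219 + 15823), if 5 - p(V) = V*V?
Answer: 899057088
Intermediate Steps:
p(V) = 5 - V**2 (p(V) = 5 - V*V = 5 - V**2)
(p(155) - 48508)*(-28219 + 15823) = ((5 - 1*155**2) - 48508)*(-28219 + 15823) = ((5 - 1*24025) - 48508)*(-12396) = ((5 - 24025) - 48508)*(-12396) = (-24020 - 48508)*(-12396) = -72528*(-12396) = 899057088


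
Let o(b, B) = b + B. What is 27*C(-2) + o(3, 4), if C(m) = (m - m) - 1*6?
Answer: -155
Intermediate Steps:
o(b, B) = B + b
C(m) = -6 (C(m) = 0 - 6 = -6)
27*C(-2) + o(3, 4) = 27*(-6) + (4 + 3) = -162 + 7 = -155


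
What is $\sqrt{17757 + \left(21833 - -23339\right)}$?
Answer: $\sqrt{62929} \approx 250.86$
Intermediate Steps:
$\sqrt{17757 + \left(21833 - -23339\right)} = \sqrt{17757 + \left(21833 + 23339\right)} = \sqrt{17757 + 45172} = \sqrt{62929}$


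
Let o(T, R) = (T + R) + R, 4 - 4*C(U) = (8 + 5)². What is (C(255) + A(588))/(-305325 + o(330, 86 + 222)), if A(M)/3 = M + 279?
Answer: -10239/1217516 ≈ -0.0084097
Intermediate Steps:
A(M) = 837 + 3*M (A(M) = 3*(M + 279) = 3*(279 + M) = 837 + 3*M)
C(U) = -165/4 (C(U) = 1 - (8 + 5)²/4 = 1 - ¼*13² = 1 - ¼*169 = 1 - 169/4 = -165/4)
o(T, R) = T + 2*R (o(T, R) = (R + T) + R = T + 2*R)
(C(255) + A(588))/(-305325 + o(330, 86 + 222)) = (-165/4 + (837 + 3*588))/(-305325 + (330 + 2*(86 + 222))) = (-165/4 + (837 + 1764))/(-305325 + (330 + 2*308)) = (-165/4 + 2601)/(-305325 + (330 + 616)) = 10239/(4*(-305325 + 946)) = (10239/4)/(-304379) = (10239/4)*(-1/304379) = -10239/1217516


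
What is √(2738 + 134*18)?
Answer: 5*√206 ≈ 71.764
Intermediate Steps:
√(2738 + 134*18) = √(2738 + 2412) = √5150 = 5*√206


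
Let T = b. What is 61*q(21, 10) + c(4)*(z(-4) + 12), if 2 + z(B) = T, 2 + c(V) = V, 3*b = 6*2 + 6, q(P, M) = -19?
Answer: -1127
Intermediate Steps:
b = 6 (b = (6*2 + 6)/3 = (12 + 6)/3 = (1/3)*18 = 6)
c(V) = -2 + V
T = 6
z(B) = 4 (z(B) = -2 + 6 = 4)
61*q(21, 10) + c(4)*(z(-4) + 12) = 61*(-19) + (-2 + 4)*(4 + 12) = -1159 + 2*16 = -1159 + 32 = -1127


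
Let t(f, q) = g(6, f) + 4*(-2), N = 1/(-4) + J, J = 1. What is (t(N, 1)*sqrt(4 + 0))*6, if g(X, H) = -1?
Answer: -108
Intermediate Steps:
N = 3/4 (N = 1/(-4) + 1 = 1*(-1/4) + 1 = -1/4 + 1 = 3/4 ≈ 0.75000)
t(f, q) = -9 (t(f, q) = -1 + 4*(-2) = -1 - 8 = -9)
(t(N, 1)*sqrt(4 + 0))*6 = -9*sqrt(4 + 0)*6 = -9*sqrt(4)*6 = -9*2*6 = -18*6 = -108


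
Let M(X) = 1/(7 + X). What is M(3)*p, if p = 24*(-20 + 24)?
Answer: 48/5 ≈ 9.6000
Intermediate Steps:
p = 96 (p = 24*4 = 96)
M(3)*p = 96/(7 + 3) = 96/10 = (1/10)*96 = 48/5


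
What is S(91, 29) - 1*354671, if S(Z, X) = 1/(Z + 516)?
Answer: -215285296/607 ≈ -3.5467e+5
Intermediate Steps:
S(Z, X) = 1/(516 + Z)
S(91, 29) - 1*354671 = 1/(516 + 91) - 1*354671 = 1/607 - 354671 = -215285296/607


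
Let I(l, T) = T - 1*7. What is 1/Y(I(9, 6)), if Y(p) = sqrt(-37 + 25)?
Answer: -I*sqrt(3)/6 ≈ -0.28868*I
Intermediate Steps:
I(l, T) = -7 + T (I(l, T) = T - 7 = -7 + T)
Y(p) = 2*I*sqrt(3) (Y(p) = sqrt(-12) = 2*I*sqrt(3))
1/Y(I(9, 6)) = 1/(2*I*sqrt(3)) = -I*sqrt(3)/6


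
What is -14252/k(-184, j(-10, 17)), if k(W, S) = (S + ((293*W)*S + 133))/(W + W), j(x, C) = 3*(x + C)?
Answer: -374624/80857 ≈ -4.6332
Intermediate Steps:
j(x, C) = 3*C + 3*x (j(x, C) = 3*(C + x) = 3*C + 3*x)
k(W, S) = (133 + S + 293*S*W)/(2*W) (k(W, S) = (S + (293*S*W + 133))/((2*W)) = (S + (133 + 293*S*W))*(1/(2*W)) = (133 + S + 293*S*W)*(1/(2*W)) = (133 + S + 293*S*W)/(2*W))
-14252/k(-184, j(-10, 17)) = -14252*(-368/(133 + (3*17 + 3*(-10)) + 293*(3*17 + 3*(-10))*(-184))) = -14252*(-368/(133 + (51 - 30) + 293*(51 - 30)*(-184))) = -14252*(-368/(133 + 21 + 293*21*(-184))) = -14252*(-368/(133 + 21 - 1132152)) = -14252/((½)*(-1/184)*(-1131998)) = -14252/565999/184 = -14252*184/565999 = -374624/80857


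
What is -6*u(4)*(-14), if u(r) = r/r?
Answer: 84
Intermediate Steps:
u(r) = 1
-6*u(4)*(-14) = -6*1*(-14) = -6*(-14) = 84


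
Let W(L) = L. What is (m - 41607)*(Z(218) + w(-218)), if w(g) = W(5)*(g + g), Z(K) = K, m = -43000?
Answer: 165998934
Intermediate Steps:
w(g) = 10*g (w(g) = 5*(g + g) = 5*(2*g) = 10*g)
(m - 41607)*(Z(218) + w(-218)) = (-43000 - 41607)*(218 + 10*(-218)) = -84607*(218 - 2180) = -84607*(-1962) = 165998934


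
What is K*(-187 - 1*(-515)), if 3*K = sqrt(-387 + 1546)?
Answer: 328*sqrt(1159)/3 ≈ 3722.2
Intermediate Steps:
K = sqrt(1159)/3 (K = sqrt(-387 + 1546)/3 = sqrt(1159)/3 ≈ 11.348)
K*(-187 - 1*(-515)) = (sqrt(1159)/3)*(-187 - 1*(-515)) = (sqrt(1159)/3)*(-187 + 515) = (sqrt(1159)/3)*328 = 328*sqrt(1159)/3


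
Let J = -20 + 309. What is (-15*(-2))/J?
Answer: 30/289 ≈ 0.10381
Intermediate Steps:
J = 289
(-15*(-2))/J = -15*(-2)/289 = 30*(1/289) = 30/289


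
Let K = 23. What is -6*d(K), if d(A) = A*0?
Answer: 0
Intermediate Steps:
d(A) = 0
-6*d(K) = -6*0 = 0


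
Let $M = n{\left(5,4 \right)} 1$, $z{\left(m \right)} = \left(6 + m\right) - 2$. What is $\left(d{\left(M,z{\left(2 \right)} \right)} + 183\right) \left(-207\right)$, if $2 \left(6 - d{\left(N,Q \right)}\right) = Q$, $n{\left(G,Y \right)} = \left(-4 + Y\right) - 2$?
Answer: $-38502$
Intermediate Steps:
$n{\left(G,Y \right)} = -6 + Y$
$z{\left(m \right)} = 4 + m$
$M = -2$ ($M = \left(-6 + 4\right) 1 = \left(-2\right) 1 = -2$)
$d{\left(N,Q \right)} = 6 - \frac{Q}{2}$
$\left(d{\left(M,z{\left(2 \right)} \right)} + 183\right) \left(-207\right) = \left(\left(6 - \frac{4 + 2}{2}\right) + 183\right) \left(-207\right) = \left(\left(6 - 3\right) + 183\right) \left(-207\right) = \left(3 + 183\right) \left(-207\right) = 186 \left(-207\right) = -38502$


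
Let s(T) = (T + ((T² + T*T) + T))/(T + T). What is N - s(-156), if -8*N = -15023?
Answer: 16263/8 ≈ 2032.9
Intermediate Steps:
N = 15023/8 (N = -⅛*(-15023) = 15023/8 ≈ 1877.9)
s(T) = (2*T + 2*T²)/(2*T) (s(T) = (T + ((T² + T²) + T))/((2*T)) = (T + (2*T² + T))*(1/(2*T)) = (T + (T + 2*T²))*(1/(2*T)) = (2*T + 2*T²)*(1/(2*T)) = (2*T + 2*T²)/(2*T))
N - s(-156) = 15023/8 - (1 - 156) = 15023/8 - 1*(-155) = 15023/8 + 155 = 16263/8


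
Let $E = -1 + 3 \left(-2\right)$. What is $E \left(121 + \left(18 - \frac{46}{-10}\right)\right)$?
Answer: $- \frac{5026}{5} \approx -1005.2$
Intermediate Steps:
$E = -7$ ($E = -1 - 6 = -7$)
$E \left(121 + \left(18 - \frac{46}{-10}\right)\right) = - 7 \left(121 + \left(18 - \frac{46}{-10}\right)\right) = - 7 \left(121 + \left(18 - - \frac{23}{5}\right)\right) = - 7 \left(121 + \left(18 + \frac{23}{5}\right)\right) = - 7 \left(121 + \frac{113}{5}\right) = \left(-7\right) \frac{718}{5} = - \frac{5026}{5}$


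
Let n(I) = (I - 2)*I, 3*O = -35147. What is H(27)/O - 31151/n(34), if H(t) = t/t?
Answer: -1094867461/38239936 ≈ -28.632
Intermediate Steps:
O = -35147/3 (O = (⅓)*(-35147) = -35147/3 ≈ -11716.)
H(t) = 1
n(I) = I*(-2 + I) (n(I) = (-2 + I)*I = I*(-2 + I))
H(27)/O - 31151/n(34) = 1/(-35147/3) - 31151*1/(34*(-2 + 34)) = 1*(-3/35147) - 31151/(34*32) = -3/35147 - 31151/1088 = -1094867461/38239936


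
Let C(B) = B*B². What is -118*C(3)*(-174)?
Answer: 554364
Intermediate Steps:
C(B) = B³
-118*C(3)*(-174) = -118*3³*(-174) = -3186*(-174) = -118*(-4698) = 554364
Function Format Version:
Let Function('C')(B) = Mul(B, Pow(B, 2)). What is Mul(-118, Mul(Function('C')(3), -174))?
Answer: 554364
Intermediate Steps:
Function('C')(B) = Pow(B, 3)
Mul(-118, Mul(Function('C')(3), -174)) = Mul(-118, Mul(Pow(3, 3), -174)) = Mul(-118, Mul(27, -174)) = Mul(-118, -4698) = 554364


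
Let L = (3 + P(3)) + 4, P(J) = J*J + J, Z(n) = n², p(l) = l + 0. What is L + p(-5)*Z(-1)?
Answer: 14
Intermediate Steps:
p(l) = l
P(J) = J + J² (P(J) = J² + J = J + J²)
L = 19 (L = (3 + 3*(1 + 3)) + 4 = (3 + 3*4) + 4 = (3 + 12) + 4 = 15 + 4 = 19)
L + p(-5)*Z(-1) = 19 - 5*(-1)² = 19 - 5*1 = 19 - 5 = 14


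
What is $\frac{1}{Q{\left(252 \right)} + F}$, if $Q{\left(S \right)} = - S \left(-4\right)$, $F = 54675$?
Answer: $\frac{1}{55683} \approx 1.7959 \cdot 10^{-5}$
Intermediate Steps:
$Q{\left(S \right)} = 4 S$
$\frac{1}{Q{\left(252 \right)} + F} = \frac{1}{4 \cdot 252 + 54675} = \frac{1}{1008 + 54675} = \frac{1}{55683}$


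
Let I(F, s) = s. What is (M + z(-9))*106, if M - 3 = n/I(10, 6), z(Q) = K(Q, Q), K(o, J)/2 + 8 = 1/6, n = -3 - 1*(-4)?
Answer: -1325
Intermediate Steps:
n = 1 (n = -3 + 4 = 1)
K(o, J) = -47/3 (K(o, J) = -16 + 2/6 = -16 + 2*(1/6) = -16 + 1/3 = -47/3)
z(Q) = -47/3
M = 19/6 (M = 3 + 1/6 = 19/6 ≈ 3.1667)
(M + z(-9))*106 = (19/6 - 47/3)*106 = -25/2*106 = -1325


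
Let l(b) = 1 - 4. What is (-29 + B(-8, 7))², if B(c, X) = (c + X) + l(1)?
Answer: 1089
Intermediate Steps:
l(b) = -3
B(c, X) = -3 + X + c (B(c, X) = (c + X) - 3 = (X + c) - 3 = -3 + X + c)
(-29 + B(-8, 7))² = (-29 + (-3 + 7 - 8))² = (-29 - 4)² = (-33)² = 1089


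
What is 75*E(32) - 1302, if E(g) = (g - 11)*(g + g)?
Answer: 99498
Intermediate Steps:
E(g) = 2*g*(-11 + g) (E(g) = (-11 + g)*(2*g) = 2*g*(-11 + g))
75*E(32) - 1302 = 75*(2*32*(-11 + 32)) - 1302 = 75*(2*32*21) - 1302 = 75*1344 - 1302 = 100800 - 1302 = 99498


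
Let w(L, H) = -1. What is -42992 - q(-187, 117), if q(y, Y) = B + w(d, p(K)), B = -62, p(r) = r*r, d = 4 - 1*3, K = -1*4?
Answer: -42929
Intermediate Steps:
K = -4
d = 1 (d = 4 - 3 = 1)
p(r) = r²
q(y, Y) = -63 (q(y, Y) = -62 - 1 = -63)
-42992 - q(-187, 117) = -42992 - 1*(-63) = -42992 + 63 = -42929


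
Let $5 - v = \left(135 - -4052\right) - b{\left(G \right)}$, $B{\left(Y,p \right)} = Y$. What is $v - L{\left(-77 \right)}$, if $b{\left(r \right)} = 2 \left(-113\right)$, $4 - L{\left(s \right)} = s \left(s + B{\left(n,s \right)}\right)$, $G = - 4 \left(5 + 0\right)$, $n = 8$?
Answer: $901$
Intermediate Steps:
$G = -20$ ($G = \left(-4\right) 5 = -20$)
$L{\left(s \right)} = 4 - s \left(8 + s\right)$ ($L{\left(s \right)} = 4 - s \left(s + 8\right) = 4 - s \left(8 + s\right)$)
$b{\left(r \right)} = -226$
$v = -4408$ ($v = 5 - \left(\left(135 - -4052\right) - -226\right) = 5 - \left(\left(135 + 4052\right) + 226\right) = 5 - \left(4187 + 226\right) = 5 - 4413 = -4408$)
$v - L{\left(-77 \right)} = -4408 - \left(4 - \left(-77\right)^{2} - -616\right) = -4408 - \left(4 - 5929 + 616\right) = -4408 - -5309 = -4408 + 5309 = 901$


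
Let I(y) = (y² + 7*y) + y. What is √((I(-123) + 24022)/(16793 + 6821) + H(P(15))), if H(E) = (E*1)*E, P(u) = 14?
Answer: √110194990754/23614 ≈ 14.058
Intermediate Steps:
I(y) = y² + 8*y
H(E) = E² (H(E) = E*E = E²)
√((I(-123) + 24022)/(16793 + 6821) + H(P(15))) = √((-123*(8 - 123) + 24022)/(16793 + 6821) + 14²) = √((-123*(-115) + 24022)/23614 + 196) = √((14145 + 24022)*(1/23614) + 196) = √(38167*(1/23614) + 196) = √(38167/23614 + 196) = √(4666511/23614) = √110194990754/23614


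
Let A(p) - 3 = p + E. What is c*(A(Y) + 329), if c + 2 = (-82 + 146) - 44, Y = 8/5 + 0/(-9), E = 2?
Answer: 30204/5 ≈ 6040.8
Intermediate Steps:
Y = 8/5 (Y = 8*(⅕) + 0*(-⅑) = 8/5 + 0 = 8/5 ≈ 1.6000)
c = 18 (c = -2 + ((-82 + 146) - 44) = -2 + (64 - 44) = -2 + 20 = 18)
A(p) = 5 + p (A(p) = 3 + (p + 2) = 3 + (2 + p) = 5 + p)
c*(A(Y) + 329) = 18*((5 + 8/5) + 329) = 18*(33/5 + 329) = 18*(1678/5) = 30204/5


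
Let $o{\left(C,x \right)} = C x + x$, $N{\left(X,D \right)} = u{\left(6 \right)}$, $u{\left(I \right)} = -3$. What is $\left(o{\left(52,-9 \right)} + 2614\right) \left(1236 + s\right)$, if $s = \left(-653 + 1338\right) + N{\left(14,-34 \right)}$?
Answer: $4098766$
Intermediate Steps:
$N{\left(X,D \right)} = -3$
$o{\left(C,x \right)} = x + C x$
$s = 682$ ($s = \left(-653 + 1338\right) - 3 = 685 - 3 = 682$)
$\left(o{\left(52,-9 \right)} + 2614\right) \left(1236 + s\right) = \left(- 9 \left(1 + 52\right) + 2614\right) \left(1236 + 682\right) = \left(\left(-9\right) 53 + 2614\right) 1918 = \left(-477 + 2614\right) 1918 = 2137 \cdot 1918 = 4098766$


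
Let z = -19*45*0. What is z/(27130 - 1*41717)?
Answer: 0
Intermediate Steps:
z = 0 (z = -855*0 = 0)
z/(27130 - 1*41717) = 0/(27130 - 1*41717) = 0/(27130 - 41717) = 0/(-14587) = 0*(-1/14587) = 0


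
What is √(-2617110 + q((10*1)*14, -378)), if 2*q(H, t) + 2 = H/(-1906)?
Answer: I*√2376883797554/953 ≈ 1617.7*I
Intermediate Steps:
q(H, t) = -1 - H/3812 (q(H, t) = -1 + (H/(-1906))/2 = -1 + (H*(-1/1906))/2 = -1 + (-H/1906)/2 = -1 - H/3812)
√(-2617110 + q((10*1)*14, -378)) = √(-2617110 + (-1 - 10*1*14/3812)) = √(-2617110 + (-1 - 5*14/1906)) = √(-2617110 + (-1 - 1/3812*140)) = √(-2617110 + (-1 - 35/953)) = √(-2617110 - 988/953) = √(-2494106818/953) = I*√2376883797554/953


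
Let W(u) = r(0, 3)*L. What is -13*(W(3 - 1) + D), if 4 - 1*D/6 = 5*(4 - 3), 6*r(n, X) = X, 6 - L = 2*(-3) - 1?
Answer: -13/2 ≈ -6.5000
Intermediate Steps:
L = 13 (L = 6 - (2*(-3) - 1) = 6 - (-6 - 1) = 6 - 1*(-7) = 6 + 7 = 13)
r(n, X) = X/6
D = -6 (D = 24 - 30*(4 - 3) = 24 - 30 = -6)
W(u) = 13/2 (W(u) = ((⅙)*3)*13 = (½)*13 = 13/2)
-13*(W(3 - 1) + D) = -13*(13/2 - 6) = -13*½ = -13/2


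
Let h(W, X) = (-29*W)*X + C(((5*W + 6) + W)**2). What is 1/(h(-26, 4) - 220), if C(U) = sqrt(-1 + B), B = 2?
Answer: 1/2797 ≈ 0.00035753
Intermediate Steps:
C(U) = 1 (C(U) = sqrt(-1 + 2) = sqrt(1) = 1)
h(W, X) = 1 - 29*W*X (h(W, X) = (-29*W)*X + 1 = -29*W*X + 1 = 1 - 29*W*X)
1/(h(-26, 4) - 220) = 1/((1 - 29*(-26)*4) - 220) = 1/((1 + 3016) - 220) = 1/(3017 - 220) = 1/2797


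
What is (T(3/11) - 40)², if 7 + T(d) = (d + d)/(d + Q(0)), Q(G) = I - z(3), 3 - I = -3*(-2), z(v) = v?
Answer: 978121/441 ≈ 2218.0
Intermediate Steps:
I = -3 (I = 3 - (-3)*(-2) = 3 - 1*6 = 3 - 6 = -3)
Q(G) = -6 (Q(G) = -3 - 1*3 = -3 - 3 = -6)
T(d) = -7 + 2*d/(-6 + d) (T(d) = -7 + (d + d)/(d - 6) = -7 + (2*d)/(-6 + d) = -7 + 2*d/(-6 + d))
(T(3/11) - 40)² = ((42 - 15/11)/(-6 + 3/11) - 40)² = ((42 - 15/11)/(-6 + 3*(1/11)) - 40)² = ((42 - 5*3/11)/(-6 + 3/11) - 40)² = ((42 - 15/11)/(-63/11) - 40)² = (-11/63*447/11 - 40)² = (-149/21 - 40)² = (-989/21)² = 978121/441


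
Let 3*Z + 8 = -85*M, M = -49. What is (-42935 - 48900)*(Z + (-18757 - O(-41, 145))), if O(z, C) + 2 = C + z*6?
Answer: 4757512175/3 ≈ 1.5858e+9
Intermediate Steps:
O(z, C) = -2 + C + 6*z (O(z, C) = -2 + (C + z*6) = -2 + (C + 6*z) = -2 + C + 6*z)
Z = 4157/3 (Z = -8/3 + (-85*(-49))/3 = -8/3 + (1/3)*4165 = -8/3 + 4165/3 = 4157/3 ≈ 1385.7)
(-42935 - 48900)*(Z + (-18757 - O(-41, 145))) = (-42935 - 48900)*(4157/3 + (-18757 - (-2 + 145 + 6*(-41)))) = -91835*(4157/3 + (-18757 - (-2 + 145 - 246))) = -91835*(4157/3 + (-18757 - 1*(-103))) = -91835*(4157/3 + (-18757 + 103)) = -91835*(4157/3 - 18654) = -91835*(-51805/3) = 4757512175/3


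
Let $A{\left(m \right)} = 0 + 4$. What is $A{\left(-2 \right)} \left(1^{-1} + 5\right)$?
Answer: $24$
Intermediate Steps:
$A{\left(m \right)} = 4$
$A{\left(-2 \right)} \left(1^{-1} + 5\right) = 4 \left(1^{-1} + 5\right) = 4 \left(1 + 5\right) = 4 \cdot 6 = 24$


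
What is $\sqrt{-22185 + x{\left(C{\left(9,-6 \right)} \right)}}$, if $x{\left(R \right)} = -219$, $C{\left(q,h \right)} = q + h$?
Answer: $2 i \sqrt{5601} \approx 149.68 i$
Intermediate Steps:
$C{\left(q,h \right)} = h + q$
$\sqrt{-22185 + x{\left(C{\left(9,-6 \right)} \right)}} = \sqrt{-22185 - 219} = \sqrt{-22404} = 2 i \sqrt{5601}$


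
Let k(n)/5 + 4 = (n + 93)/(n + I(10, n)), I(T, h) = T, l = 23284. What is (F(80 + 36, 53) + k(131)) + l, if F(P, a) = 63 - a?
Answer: 3282754/141 ≈ 23282.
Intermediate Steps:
k(n) = -20 + 5*(93 + n)/(10 + n) (k(n) = -20 + 5*((n + 93)/(n + 10)) = -20 + 5*((93 + n)/(10 + n)) = -20 + 5*(93 + n)/(10 + n))
(F(80 + 36, 53) + k(131)) + l = ((63 - 1*53) + 5*(53 - 3*131)/(10 + 131)) + 23284 = ((63 - 53) + 5*(53 - 393)/141) + 23284 = (10 + 5*(1/141)*(-340)) + 23284 = (10 - 1700/141) + 23284 = -290/141 + 23284 = 3282754/141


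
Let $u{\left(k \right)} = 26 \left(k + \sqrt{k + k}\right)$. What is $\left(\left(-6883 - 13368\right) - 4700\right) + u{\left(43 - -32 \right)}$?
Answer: $-23001 + 130 \sqrt{6} \approx -22683.0$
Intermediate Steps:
$u{\left(k \right)} = 26 k + 26 \sqrt{2} \sqrt{k}$ ($u{\left(k \right)} = 26 \left(k + \sqrt{2 k}\right) = 26 \left(k + \sqrt{2} \sqrt{k}\right) = 26 k + 26 \sqrt{2} \sqrt{k}$)
$\left(\left(-6883 - 13368\right) - 4700\right) + u{\left(43 - -32 \right)} = \left(\left(-6883 - 13368\right) - 4700\right) + \left(26 \left(43 - -32\right) + 26 \sqrt{2} \sqrt{43 - -32}\right) = \left(-20251 - 4700\right) + \left(26 \left(43 + 32\right) + 26 \sqrt{2} \sqrt{43 + 32}\right) = -24951 + \left(26 \cdot 75 + 26 \sqrt{2} \sqrt{75}\right) = -24951 + \left(1950 + 26 \sqrt{2} \cdot 5 \sqrt{3}\right) = -24951 + \left(1950 + 130 \sqrt{6}\right) = -23001 + 130 \sqrt{6}$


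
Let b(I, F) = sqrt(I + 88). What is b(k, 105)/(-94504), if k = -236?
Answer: -I*sqrt(37)/47252 ≈ -0.00012873*I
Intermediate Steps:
b(I, F) = sqrt(88 + I)
b(k, 105)/(-94504) = sqrt(88 - 236)/(-94504) = sqrt(-148)*(-1/94504) = (2*I*sqrt(37))*(-1/94504) = -I*sqrt(37)/47252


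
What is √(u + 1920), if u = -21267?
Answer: I*√19347 ≈ 139.09*I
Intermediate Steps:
√(u + 1920) = √(-21267 + 1920) = √(-19347) = I*√19347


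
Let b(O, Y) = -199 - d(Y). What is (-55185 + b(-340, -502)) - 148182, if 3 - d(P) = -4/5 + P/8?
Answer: -4072651/20 ≈ -2.0363e+5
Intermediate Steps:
d(P) = 19/5 - P/8 (d(P) = 3 - (-4/5 + P/8) = 3 + (4/5 - P/8) = 19/5 - P/8)
b(O, Y) = -1014/5 + Y/8 (b(O, Y) = -199 - (19/5 - Y/8) = -199 + (-19/5 + Y/8) = -1014/5 + Y/8)
(-55185 + b(-340, -502)) - 148182 = (-55185 + (-1014/5 + (1/8)*(-502))) - 148182 = (-55185 + (-1014/5 - 251/4)) - 148182 = (-55185 - 5311/20) - 148182 = -1109011/20 - 148182 = -4072651/20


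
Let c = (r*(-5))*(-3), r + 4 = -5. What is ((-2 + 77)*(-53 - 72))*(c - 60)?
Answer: 1828125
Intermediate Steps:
r = -9 (r = -4 - 5 = -9)
c = -135 (c = -9*(-5)*(-3) = 45*(-3) = -135)
((-2 + 77)*(-53 - 72))*(c - 60) = ((-2 + 77)*(-53 - 72))*(-135 - 60) = (75*(-125))*(-195) = -9375*(-195) = 1828125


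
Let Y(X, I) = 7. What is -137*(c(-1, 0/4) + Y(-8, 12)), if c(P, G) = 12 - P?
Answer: -2740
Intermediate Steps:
-137*(c(-1, 0/4) + Y(-8, 12)) = -137*((12 - 1*(-1)) + 7) = -137*((12 + 1) + 7) = -137*(13 + 7) = -137*20 = -2740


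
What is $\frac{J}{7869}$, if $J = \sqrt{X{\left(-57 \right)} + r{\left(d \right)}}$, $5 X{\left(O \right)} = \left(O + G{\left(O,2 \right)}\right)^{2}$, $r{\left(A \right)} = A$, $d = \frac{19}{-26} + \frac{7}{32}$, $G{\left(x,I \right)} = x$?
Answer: $\frac{\sqrt{702685230}}{4091880} \approx 0.0064783$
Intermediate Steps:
$d = - \frac{213}{416}$ ($d = 19 \left(- \frac{1}{26}\right) + 7 \cdot \frac{1}{32} = - \frac{19}{26} + \frac{7}{32} = - \frac{213}{416} \approx -0.51202$)
$X{\left(O \right)} = \frac{4 O^{2}}{5}$ ($X{\left(O \right)} = \frac{\left(O + O\right)^{2}}{5} = \frac{\left(2 O\right)^{2}}{5} = \frac{4 O^{2}}{5}$)
$J = \frac{\sqrt{702685230}}{520}$ ($J = \sqrt{\frac{4 \left(-57\right)^{2}}{5} - \frac{213}{416}} = \sqrt{\frac{4}{5} \cdot 3249 - \frac{213}{416}} = \sqrt{\frac{12996}{5} - \frac{213}{416}} = \sqrt{\frac{5405271}{2080}} = \frac{\sqrt{702685230}}{520} \approx 50.977$)
$\frac{J}{7869} = \frac{\frac{1}{520} \sqrt{702685230}}{7869} = \frac{\sqrt{702685230}}{520} \cdot \frac{1}{7869} = \frac{\sqrt{702685230}}{4091880}$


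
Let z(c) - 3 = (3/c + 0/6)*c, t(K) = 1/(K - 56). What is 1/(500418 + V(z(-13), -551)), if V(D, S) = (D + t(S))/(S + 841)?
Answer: 176030/88088584181 ≈ 1.9983e-6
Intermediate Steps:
t(K) = 1/(-56 + K)
z(c) = 6 (z(c) = 3 + (3/c + 0/6)*c = 3 + (3/c + 0*(1/6))*c = 3 + (3/c + 0)*c = 3 + (3/c)*c = 3 + 3 = 6)
V(D, S) = (D + 1/(-56 + S))/(841 + S) (V(D, S) = (D + 1/(-56 + S))/(S + 841) = (D + 1/(-56 + S))/(841 + S))
1/(500418 + V(z(-13), -551)) = 1/(500418 + (1 + 6*(-56 - 551))/((-56 - 551)*(841 - 551))) = 1/(500418 + (1 + 6*(-607))/(-607*290)) = 1/(500418 - 1/607*1/290*(1 - 3642)) = 1/(500418 - 1/607*1/290*(-3641)) = 1/(500418 + 3641/176030) = 1/(88088584181/176030) = 176030/88088584181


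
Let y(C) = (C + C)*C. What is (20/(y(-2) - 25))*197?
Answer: -3940/17 ≈ -231.76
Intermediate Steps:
y(C) = 2*C² (y(C) = (2*C)*C = 2*C²)
(20/(y(-2) - 25))*197 = (20/(2*(-2)² - 25))*197 = (20/(2*4 - 25))*197 = (20/(8 - 25))*197 = (20/(-17))*197 = (20*(-1/17))*197 = -20/17*197 = -3940/17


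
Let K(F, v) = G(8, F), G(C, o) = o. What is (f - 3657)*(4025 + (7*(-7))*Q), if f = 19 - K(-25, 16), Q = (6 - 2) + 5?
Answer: -12948992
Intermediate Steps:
K(F, v) = F
Q = 9 (Q = 4 + 5 = 9)
f = 44 (f = 19 - 1*(-25) = 19 + 25 = 44)
(f - 3657)*(4025 + (7*(-7))*Q) = (44 - 3657)*(4025 + (7*(-7))*9) = -3613*(4025 - 49*9) = -3613*(4025 - 441) = -3613*3584 = -12948992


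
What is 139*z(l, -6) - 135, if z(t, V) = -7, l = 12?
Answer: -1108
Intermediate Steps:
139*z(l, -6) - 135 = 139*(-7) - 135 = -973 - 135 = -1108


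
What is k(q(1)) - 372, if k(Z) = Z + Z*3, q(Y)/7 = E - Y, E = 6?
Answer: -232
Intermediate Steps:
q(Y) = 42 - 7*Y (q(Y) = 7*(6 - Y) = 42 - 7*Y)
k(Z) = 4*Z (k(Z) = Z + 3*Z = 4*Z)
k(q(1)) - 372 = 4*(42 - 7*1) - 372 = 4*(42 - 7) - 372 = 4*35 - 372 = 140 - 372 = -232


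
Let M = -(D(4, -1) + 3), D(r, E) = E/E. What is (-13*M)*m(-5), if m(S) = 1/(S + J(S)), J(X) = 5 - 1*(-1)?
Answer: 52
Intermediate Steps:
D(r, E) = 1
J(X) = 6 (J(X) = 5 + 1 = 6)
m(S) = 1/(6 + S) (m(S) = 1/(S + 6) = 1/(6 + S))
M = -4 (M = -(1 + 3) = -1*4 = -4)
(-13*M)*m(-5) = (-13*(-4))/(6 - 5) = 52/1 = 52*1 = 52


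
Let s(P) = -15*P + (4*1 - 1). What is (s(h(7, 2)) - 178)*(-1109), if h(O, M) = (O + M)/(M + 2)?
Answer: 926015/4 ≈ 2.3150e+5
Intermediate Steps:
h(O, M) = (M + O)/(2 + M)
s(P) = 3 - 15*P (s(P) = -15*P + (4 - 1) = -15*P + 3 = 3 - 15*P)
(s(h(7, 2)) - 178)*(-1109) = ((3 - 15*(2 + 7)/(2 + 2)) - 178)*(-1109) = ((3 - 15*9/4) - 178)*(-1109) = ((3 - 135/4) - 178)*(-1109) = (-123/4 - 178)*(-1109) = -835/4*(-1109) = 926015/4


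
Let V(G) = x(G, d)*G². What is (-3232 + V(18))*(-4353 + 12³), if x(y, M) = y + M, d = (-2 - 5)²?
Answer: -48499500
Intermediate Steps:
d = 49 (d = (-7)² = 49)
x(y, M) = M + y
V(G) = G²*(49 + G) (V(G) = (49 + G)*G² = G²*(49 + G))
(-3232 + V(18))*(-4353 + 12³) = (-3232 + 18²*(49 + 18))*(-4353 + 12³) = (-3232 + 324*67)*(-4353 + 1728) = (-3232 + 21708)*(-2625) = 18476*(-2625) = -48499500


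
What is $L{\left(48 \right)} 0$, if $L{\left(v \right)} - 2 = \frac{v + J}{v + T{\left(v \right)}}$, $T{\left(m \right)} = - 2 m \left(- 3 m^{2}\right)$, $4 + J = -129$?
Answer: $0$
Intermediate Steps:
$J = -133$ ($J = -4 - 129 = -133$)
$T{\left(m \right)} = 6 m^{3}$
$L{\left(v \right)} = 2 + \frac{-133 + v}{v + 6 v^{3}}$ ($L{\left(v \right)} = 2 + \frac{v - 133}{v + 6 v^{3}} = 2 + \frac{-133 + v}{v + 6 v^{3}}$)
$L{\left(48 \right)} 0 = \frac{-133 + 3 \cdot 48 + 12 \cdot 48^{3}}{48 + 6 \cdot 48^{3}} \cdot 0 = \frac{-133 + 144 + 12 \cdot 110592}{48 + 6 \cdot 110592} \cdot 0 = \frac{-133 + 144 + 1327104}{48 + 663552} \cdot 0 = \frac{1}{663600} \cdot 1327115 \cdot 0 = \frac{265423}{132720} \cdot 0 = 0$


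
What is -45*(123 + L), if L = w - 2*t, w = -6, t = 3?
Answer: -4995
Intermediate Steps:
L = -12 (L = -6 - 2*3 = -6 - 6 = -12)
-45*(123 + L) = -45*(123 - 12) = -45*111 = -4995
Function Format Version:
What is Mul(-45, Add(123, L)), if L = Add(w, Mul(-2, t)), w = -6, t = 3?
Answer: -4995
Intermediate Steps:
L = -12 (L = Add(-6, Mul(-2, 3)) = Add(-6, -6) = -12)
Mul(-45, Add(123, L)) = Mul(-45, Add(123, -12)) = Mul(-45, 111) = -4995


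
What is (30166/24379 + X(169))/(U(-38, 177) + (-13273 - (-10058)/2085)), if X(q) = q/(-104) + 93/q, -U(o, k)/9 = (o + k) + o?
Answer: -11179238325/974290279760096 ≈ -1.1474e-5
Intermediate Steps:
U(o, k) = -18*o - 9*k (U(o, k) = -9*((o + k) + o) = -9*((k + o) + o) = -9*(k + 2*o) = -18*o - 9*k)
X(q) = 93/q - q/104 (X(q) = q*(-1/104) + 93/q = -q/104 + 93/q = 93/q - q/104)
(30166/24379 + X(169))/(U(-38, 177) + (-13273 - (-10058)/2085)) = (30166/24379 + (93/169 - 1/104*169))/((-18*(-38) - 9*177) + (-13273 - (-10058)/2085)) = (30166*(1/24379) + (93*(1/169) - 13/8))/((684 - 1593) + (-13273 - (-10058)/2085)) = (30166/24379 + (93/169 - 13/8))/(-909 + (-13273 - 1*(-10058/2085))) = (30166/24379 - 1453/1352)/(-909 + (-13273 + 10058/2085)) = 5361745/(32960408*(-909 - 27664147/2085)) = 5361745/(32960408*(-29559412/2085)) = (5361745/32960408)*(-2085/29559412) = -11179238325/974290279760096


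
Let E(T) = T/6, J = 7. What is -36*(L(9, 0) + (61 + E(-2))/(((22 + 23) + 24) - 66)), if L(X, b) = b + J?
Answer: -980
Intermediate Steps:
E(T) = T/6 (E(T) = T*(⅙) = T/6)
L(X, b) = 7 + b (L(X, b) = b + 7 = 7 + b)
-36*(L(9, 0) + (61 + E(-2))/(((22 + 23) + 24) - 66)) = -36*((7 + 0) + (61 + (⅙)*(-2))/(((22 + 23) + 24) - 66)) = -36*(7 + (61 - ⅓)/((45 + 24) - 66)) = -36*(7 + 182/(3*(69 - 66))) = -36*(7 + (182/3)/3) = -36*(7 + (182/3)*(⅓)) = -36*(7 + 182/9) = -36*245/9 = -980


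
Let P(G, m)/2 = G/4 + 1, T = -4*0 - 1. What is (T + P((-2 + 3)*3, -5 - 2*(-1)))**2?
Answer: 25/4 ≈ 6.2500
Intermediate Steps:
T = -1 (T = 0 - 1 = -1)
P(G, m) = 2 + G/2 (P(G, m) = 2*(G/4 + 1) = 2*(1 + G/4) = 2 + G/2)
(T + P((-2 + 3)*3, -5 - 2*(-1)))**2 = (-1 + (2 + ((-2 + 3)*3)/2))**2 = (-1 + (2 + (1*3)/2))**2 = (-1 + (2 + (1/2)*3))**2 = (-1 + (2 + 3/2))**2 = (-1 + 7/2)**2 = (5/2)**2 = 25/4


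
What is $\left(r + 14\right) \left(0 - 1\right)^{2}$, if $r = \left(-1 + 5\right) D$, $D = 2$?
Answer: $22$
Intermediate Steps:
$r = 8$ ($r = \left(-1 + 5\right) 2 = 4 \cdot 2 = 8$)
$\left(r + 14\right) \left(0 - 1\right)^{2} = \left(8 + 14\right) \left(0 - 1\right)^{2} = 22 \left(-1\right)^{2} = 22 \cdot 1 = 22$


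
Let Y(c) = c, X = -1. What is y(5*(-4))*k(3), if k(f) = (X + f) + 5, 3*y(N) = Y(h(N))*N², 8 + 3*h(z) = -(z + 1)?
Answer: 30800/9 ≈ 3422.2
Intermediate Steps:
h(z) = -3 - z/3 (h(z) = -8/3 + (-(z + 1))/3 = -8/3 + (-(1 + z))/3 = -8/3 + (-1 - z)/3 = -8/3 + (-⅓ - z/3) = -3 - z/3)
y(N) = N²*(-3 - N/3)/3 (y(N) = ((-3 - N/3)*N²)/3 = (N²*(-3 - N/3))/3 = N²*(-3 - N/3)/3)
k(f) = 4 + f (k(f) = (-1 + f) + 5 = 4 + f)
y(5*(-4))*k(3) = ((5*(-4))²*(-9 - 5*(-4))/9)*(4 + 3) = ((⅑)*(-20)²*(-9 - 1*(-20)))*7 = ((⅑)*400*(-9 + 20))*7 = ((⅑)*400*11)*7 = (4400/9)*7 = 30800/9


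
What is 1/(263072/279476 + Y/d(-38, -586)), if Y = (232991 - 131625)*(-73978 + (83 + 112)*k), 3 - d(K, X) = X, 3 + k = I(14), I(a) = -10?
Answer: -2165939/28520585385650 ≈ -7.5943e-8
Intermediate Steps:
k = -13 (k = -3 - 10 = -13)
d(K, X) = 3 - X
Y = -7755816758 (Y = (232991 - 131625)*(-73978 + (83 + 112)*(-13)) = 101366*(-73978 + 195*(-13)) = 101366*(-73978 - 2535) = 101366*(-76513) = -7755816758)
1/(263072/279476 + Y/d(-38, -586)) = 1/(263072/279476 - 7755816758/(3 - 1*(-586))) = 1/(263072*(1/279476) - 7755816758/(3 + 586)) = 1/(65768/69869 - 7755816758/589) = 1/(65768/69869 - 7755816758*1/589) = 1/(65768/69869 - 408200882/31) = 1/(-28520585385650/2165939) = -2165939/28520585385650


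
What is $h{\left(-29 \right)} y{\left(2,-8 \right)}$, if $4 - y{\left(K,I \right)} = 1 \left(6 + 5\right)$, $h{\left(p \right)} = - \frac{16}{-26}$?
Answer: $- \frac{56}{13} \approx -4.3077$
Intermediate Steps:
$h{\left(p \right)} = \frac{8}{13}$ ($h{\left(p \right)} = \left(-16\right) \left(- \frac{1}{26}\right) = \frac{8}{13}$)
$y{\left(K,I \right)} = -7$ ($y{\left(K,I \right)} = 4 - 1 \left(6 + 5\right) = 4 - 1 \cdot 11 = 4 - 11 = -7$)
$h{\left(-29 \right)} y{\left(2,-8 \right)} = \frac{8}{13} \left(-7\right) = - \frac{56}{13}$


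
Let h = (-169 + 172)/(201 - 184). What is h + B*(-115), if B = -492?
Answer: 961863/17 ≈ 56580.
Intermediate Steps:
h = 3/17 ≈ 0.17647
h + B*(-115) = 3/17 - 492*(-115) = 3/17 + 56580 = 961863/17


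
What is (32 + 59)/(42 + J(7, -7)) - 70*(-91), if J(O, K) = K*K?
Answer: 6371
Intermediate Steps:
J(O, K) = K**2
(32 + 59)/(42 + J(7, -7)) - 70*(-91) = (32 + 59)/(42 + (-7)**2) - 70*(-91) = 91/(42 + 49) + 6370 = 91/91 + 6370 = 91*(1/91) + 6370 = 1 + 6370 = 6371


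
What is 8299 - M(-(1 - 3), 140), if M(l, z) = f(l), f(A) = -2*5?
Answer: 8309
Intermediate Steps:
f(A) = -10
M(l, z) = -10
8299 - M(-(1 - 3), 140) = 8299 - 1*(-10) = 8299 + 10 = 8309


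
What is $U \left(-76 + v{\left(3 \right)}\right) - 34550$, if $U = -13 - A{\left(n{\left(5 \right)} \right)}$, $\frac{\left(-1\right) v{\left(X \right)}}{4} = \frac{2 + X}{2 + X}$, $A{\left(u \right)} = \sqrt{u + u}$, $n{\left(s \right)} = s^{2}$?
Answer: $-33510 + 400 \sqrt{2} \approx -32944.0$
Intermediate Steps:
$A{\left(u \right)} = \sqrt{2} \sqrt{u}$ ($A{\left(u \right)} = \sqrt{2 u} = \sqrt{2} \sqrt{u}$)
$v{\left(X \right)} = -4$ ($v{\left(X \right)} = - 4 \frac{2 + X}{2 + X} = \left(-4\right) 1 = -4$)
$U = -13 - 5 \sqrt{2}$ ($U = -13 - \sqrt{2} \sqrt{5^{2}} = -13 - \sqrt{2} \sqrt{25} = -13 - \sqrt{2} \cdot 5 = -13 - 5 \sqrt{2} \approx -20.071$)
$U \left(-76 + v{\left(3 \right)}\right) - 34550 = \left(-13 - 5 \sqrt{2}\right) \left(-76 - 4\right) - 34550 = \left(-13 - 5 \sqrt{2}\right) \left(-80\right) - 34550 = \left(1040 + 400 \sqrt{2}\right) - 34550 = -33510 + 400 \sqrt{2}$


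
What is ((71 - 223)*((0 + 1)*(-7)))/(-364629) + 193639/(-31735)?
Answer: -3717903209/609026385 ≈ -6.1047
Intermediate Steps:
((71 - 223)*((0 + 1)*(-7)))/(-364629) + 193639/(-31735) = -152*(-7)*(-1/364629) + 193639*(-1/31735) = -152*(-7)*(-1/364629) - 193639/31735 = 1064*(-1/364629) - 193639/31735 = -56/19191 - 193639/31735 = -3717903209/609026385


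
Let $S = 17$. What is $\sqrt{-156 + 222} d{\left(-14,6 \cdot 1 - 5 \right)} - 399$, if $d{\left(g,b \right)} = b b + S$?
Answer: $-399 + 18 \sqrt{66} \approx -252.77$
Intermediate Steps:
$d{\left(g,b \right)} = 17 + b^{2}$ ($d{\left(g,b \right)} = b b + 17 = b^{2} + 17 = 17 + b^{2}$)
$\sqrt{-156 + 222} d{\left(-14,6 \cdot 1 - 5 \right)} - 399 = \sqrt{-156 + 222} \left(17 + \left(6 \cdot 1 - 5\right)^{2}\right) - 399 = \sqrt{66} \left(17 + \left(6 - 5\right)^{2}\right) - 399 = \sqrt{66} \left(17 + 1^{2}\right) - 399 = \sqrt{66} \left(17 + 1\right) - 399 = \sqrt{66} \cdot 18 - 399 = 18 \sqrt{66} - 399 = -399 + 18 \sqrt{66}$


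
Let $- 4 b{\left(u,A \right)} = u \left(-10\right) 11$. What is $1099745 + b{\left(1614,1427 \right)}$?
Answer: $1144130$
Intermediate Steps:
$b{\left(u,A \right)} = \frac{55 u}{2}$ ($b{\left(u,A \right)} = - \frac{u \left(-10\right) 11}{4} = - \frac{- 10 u 11}{4} = - \frac{\left(-110\right) u}{4} = \frac{55 u}{2}$)
$1099745 + b{\left(1614,1427 \right)} = 1099745 + \frac{55}{2} \cdot 1614 = 1099745 + 44385 = 1144130$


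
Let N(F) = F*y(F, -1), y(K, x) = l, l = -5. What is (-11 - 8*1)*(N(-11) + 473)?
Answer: -10032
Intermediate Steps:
y(K, x) = -5
N(F) = -5*F (N(F) = F*(-5) = -5*F)
(-11 - 8*1)*(N(-11) + 473) = (-11 - 8*1)*(-5*(-11) + 473) = (-11 - 8)*(55 + 473) = -19*528 = -10032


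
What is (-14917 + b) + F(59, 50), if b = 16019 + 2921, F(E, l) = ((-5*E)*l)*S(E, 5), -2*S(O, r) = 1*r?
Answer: 40898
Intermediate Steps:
S(O, r) = -r/2
F(E, l) = 25*E*l/2 (F(E, l) = ((-5*E)*l)*(-½*5) = -5*E*l*(-5/2) = 25*E*l/2)
b = 18940
(-14917 + b) + F(59, 50) = (-14917 + 18940) + (25/2)*59*50 = 4023 + 36875 = 40898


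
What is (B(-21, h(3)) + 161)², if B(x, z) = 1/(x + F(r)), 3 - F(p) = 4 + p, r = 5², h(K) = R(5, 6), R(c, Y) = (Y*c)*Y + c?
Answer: 57244356/2209 ≈ 25914.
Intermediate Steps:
R(c, Y) = c + c*Y² (R(c, Y) = c*Y² + c = c + c*Y²)
h(K) = 185 (h(K) = 5*(1 + 6²) = 5*(1 + 36) = 5*37 = 185)
r = 25
F(p) = -1 - p (F(p) = 3 - (4 + p) = 3 + (-4 - p) = -1 - p)
B(x, z) = 1/(-26 + x) (B(x, z) = 1/(x + (-1 - 1*25)) = 1/(x + (-1 - 25)) = 1/(x - 26) = 1/(-26 + x))
(B(-21, h(3)) + 161)² = (1/(-26 - 21) + 161)² = (1/(-47) + 161)² = (-1/47 + 161)² = (7566/47)² = 57244356/2209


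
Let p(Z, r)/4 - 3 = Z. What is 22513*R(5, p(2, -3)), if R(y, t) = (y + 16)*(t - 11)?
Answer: 4254957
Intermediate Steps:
p(Z, r) = 12 + 4*Z
R(y, t) = (-11 + t)*(16 + y) (R(y, t) = (16 + y)*(-11 + t) = (-11 + t)*(16 + y))
22513*R(5, p(2, -3)) = 22513*(-176 - 11*5 + 16*(12 + 4*2) + (12 + 4*2)*5) = 22513*(-176 - 55 + 16*(12 + 8) + (12 + 8)*5) = 22513*(-176 - 55 + 16*20 + 20*5) = 22513*(-176 - 55 + 320 + 100) = 22513*189 = 4254957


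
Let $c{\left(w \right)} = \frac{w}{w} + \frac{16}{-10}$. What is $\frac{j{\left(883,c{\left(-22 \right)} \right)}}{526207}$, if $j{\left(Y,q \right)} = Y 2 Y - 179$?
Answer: $\frac{1559199}{526207} \approx 2.9631$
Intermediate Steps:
$c{\left(w \right)} = - \frac{3}{5}$ ($c{\left(w \right)} = 1 + 16 \left(- \frac{1}{10}\right) = 1 - \frac{8}{5} = - \frac{3}{5}$)
$j{\left(Y,q \right)} = -179 + 2 Y^{2}$ ($j{\left(Y,q \right)} = 2 Y Y - 179 = 2 Y^{2} - 179 = -179 + 2 Y^{2}$)
$\frac{j{\left(883,c{\left(-22 \right)} \right)}}{526207} = \frac{-179 + 2 \cdot 883^{2}}{526207} = \left(-179 + 2 \cdot 779689\right) \frac{1}{526207} = \left(-179 + 1559378\right) \frac{1}{526207} = 1559199 \cdot \frac{1}{526207} = \frac{1559199}{526207}$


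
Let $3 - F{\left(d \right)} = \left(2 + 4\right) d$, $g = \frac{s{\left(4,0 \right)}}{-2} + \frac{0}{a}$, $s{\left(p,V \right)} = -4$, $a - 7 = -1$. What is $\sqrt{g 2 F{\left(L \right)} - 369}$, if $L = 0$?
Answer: $i \sqrt{357} \approx 18.894 i$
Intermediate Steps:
$a = 6$ ($a = 7 - 1 = 6$)
$g = 2$ ($g = - \frac{4}{-2} + \frac{0}{6} = \left(-4\right) \left(- \frac{1}{2}\right) + 0 \cdot \frac{1}{6} = 2 + 0 = 2$)
$F{\left(d \right)} = 3 - 6 d$ ($F{\left(d \right)} = 3 - \left(2 + 4\right) d = 3 - 6 d$)
$\sqrt{g 2 F{\left(L \right)} - 369} = \sqrt{2 \cdot 2 \left(3 - 0\right) - 369} = \sqrt{4 \left(3 + 0\right) - 369} = \sqrt{4 \cdot 3 - 369} = \sqrt{12 - 369} = \sqrt{-357} = i \sqrt{357}$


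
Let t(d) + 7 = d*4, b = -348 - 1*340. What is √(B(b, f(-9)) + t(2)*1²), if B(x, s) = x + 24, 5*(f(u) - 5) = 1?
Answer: I*√663 ≈ 25.749*I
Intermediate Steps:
f(u) = 26/5 (f(u) = 5 + (⅕)*1 = 5 + ⅕ = 26/5)
b = -688 (b = -348 - 340 = -688)
t(d) = -7 + 4*d (t(d) = -7 + d*4 = -7 + 4*d)
B(x, s) = 24 + x
√(B(b, f(-9)) + t(2)*1²) = √((24 - 688) + (-7 + 4*2)*1²) = √(-664 + (-7 + 8)*1) = √(-664 + 1*1) = √(-664 + 1) = √(-663) = I*√663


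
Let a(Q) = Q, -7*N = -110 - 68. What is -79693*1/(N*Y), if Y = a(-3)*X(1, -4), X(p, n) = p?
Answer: 557851/534 ≈ 1044.7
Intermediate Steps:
N = 178/7 (N = -(-110 - 68)/7 = -⅐*(-178) = 178/7 ≈ 25.429)
Y = -3 (Y = -3*1 = -3)
-79693*1/(N*Y) = -79693/((-3*178/7)) = -79693/(-534/7) = -79693*(-7/534) = 557851/534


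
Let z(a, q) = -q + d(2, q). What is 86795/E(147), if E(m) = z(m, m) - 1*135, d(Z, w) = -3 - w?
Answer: -86795/432 ≈ -200.91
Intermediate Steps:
z(a, q) = -3 - 2*q (z(a, q) = -q + (-3 - q) = -3 - 2*q)
E(m) = -138 - 2*m (E(m) = (-3 - 2*m) - 1*135 = (-3 - 2*m) - 135 = -138 - 2*m)
86795/E(147) = 86795/(-138 - 2*147) = 86795/(-138 - 294) = 86795/(-432) = 86795*(-1/432) = -86795/432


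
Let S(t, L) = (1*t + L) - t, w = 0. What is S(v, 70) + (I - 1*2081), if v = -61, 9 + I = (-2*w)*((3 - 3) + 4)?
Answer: -2020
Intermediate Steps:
I = -9 (I = -9 + (-2*0)*((3 - 3) + 4) = -9 + 0*(0 + 4) = -9 + 0*4 = -9 + 0 = -9)
S(t, L) = L (S(t, L) = (t + L) - t = (L + t) - t = L)
S(v, 70) + (I - 1*2081) = 70 + (-9 - 1*2081) = 70 + (-9 - 2081) = 70 - 2090 = -2020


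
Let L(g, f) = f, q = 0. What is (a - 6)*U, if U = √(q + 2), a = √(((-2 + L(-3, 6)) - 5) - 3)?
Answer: 2*√2*(-3 + I) ≈ -8.4853 + 2.8284*I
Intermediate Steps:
a = 2*I (a = √(((-2 + 6) - 5) - 3) = √((4 - 5) - 3) = √(-1 - 3) = √(-4) = 2*I ≈ 2.0*I)
U = √2 (U = √(0 + 2) = √2 ≈ 1.4142)
(a - 6)*U = (2*I - 6)*√2 = (-6 + 2*I)*√2 = √2*(-6 + 2*I)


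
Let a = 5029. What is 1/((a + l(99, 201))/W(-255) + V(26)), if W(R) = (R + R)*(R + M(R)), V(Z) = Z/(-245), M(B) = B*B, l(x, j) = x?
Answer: -404650575/43005328 ≈ -9.4093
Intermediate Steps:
M(B) = B²
V(Z) = -Z/245 (V(Z) = Z*(-1/245) = -Z/245)
W(R) = 2*R*(R + R²) (W(R) = (R + R)*(R + R²) = (2*R)*(R + R²) = 2*R*(R + R²))
1/((a + l(99, 201))/W(-255) + V(26)) = 1/((5029 + 99)/((2*(-255)²*(1 - 255))) - 1/245*26) = 1/(5128/((2*65025*(-254))) - 26/245) = 1/(5128/(-33032700) - 26/245) = 1/(5128*(-1/33032700) - 26/245) = 1/(-1282/8258175 - 26/245) = 1/(-43005328/404650575) = -404650575/43005328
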